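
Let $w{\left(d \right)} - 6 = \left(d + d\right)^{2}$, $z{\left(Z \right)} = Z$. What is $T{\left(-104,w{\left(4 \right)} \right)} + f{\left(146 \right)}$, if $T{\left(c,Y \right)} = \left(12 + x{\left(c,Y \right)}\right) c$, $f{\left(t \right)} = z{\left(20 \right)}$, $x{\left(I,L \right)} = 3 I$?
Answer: $31220$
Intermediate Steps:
$w{\left(d \right)} = 6 + 4 d^{2}$ ($w{\left(d \right)} = 6 + \left(d + d\right)^{2} = 6 + \left(2 d\right)^{2} = 6 + 4 d^{2}$)
$f{\left(t \right)} = 20$
$T{\left(c,Y \right)} = c \left(12 + 3 c\right)$ ($T{\left(c,Y \right)} = \left(12 + 3 c\right) c = c \left(12 + 3 c\right)$)
$T{\left(-104,w{\left(4 \right)} \right)} + f{\left(146 \right)} = 3 \left(-104\right) \left(4 - 104\right) + 20 = 3 \left(-104\right) \left(-100\right) + 20 = 31200 + 20 = 31220$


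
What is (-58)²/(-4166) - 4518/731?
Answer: -10640536/1522673 ≈ -6.9881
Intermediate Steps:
(-58)²/(-4166) - 4518/731 = 3364*(-1/4166) - 4518*1/731 = -1682/2083 - 4518/731 = -10640536/1522673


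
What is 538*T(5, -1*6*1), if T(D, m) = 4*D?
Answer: 10760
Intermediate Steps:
538*T(5, -1*6*1) = 538*(4*5) = 538*20 = 10760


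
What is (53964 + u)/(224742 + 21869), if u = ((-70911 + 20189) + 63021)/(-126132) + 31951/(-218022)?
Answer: 82443280749297/376760652665908 ≈ 0.21882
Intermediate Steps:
u = -372860895/1527752828 (u = (-50722 + 63021)*(-1/126132) + 31951*(-1/218022) = 12299*(-1/126132) - 31951/218022 = -12299/126132 - 31951/218022 = -372860895/1527752828 ≈ -0.24406)
(53964 + u)/(224742 + 21869) = (53964 - 372860895/1527752828)/(224742 + 21869) = (82443280749297/1527752828)/246611 = (82443280749297/1527752828)*(1/246611) = 82443280749297/376760652665908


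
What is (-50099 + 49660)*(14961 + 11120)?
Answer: -11449559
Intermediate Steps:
(-50099 + 49660)*(14961 + 11120) = -439*26081 = -11449559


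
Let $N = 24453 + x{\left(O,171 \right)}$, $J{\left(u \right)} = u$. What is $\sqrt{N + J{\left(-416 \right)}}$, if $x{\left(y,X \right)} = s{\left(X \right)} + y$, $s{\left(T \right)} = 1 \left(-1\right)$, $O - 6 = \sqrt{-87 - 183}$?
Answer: $\sqrt{24042 + 3 i \sqrt{30}} \approx 155.05 + 0.053 i$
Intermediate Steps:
$O = 6 + 3 i \sqrt{30}$ ($O = 6 + \sqrt{-87 - 183} = 6 + \sqrt{-270} = 6 + 3 i \sqrt{30} \approx 6.0 + 16.432 i$)
$s{\left(T \right)} = -1$
$x{\left(y,X \right)} = -1 + y$
$N = 24458 + 3 i \sqrt{30}$ ($N = 24453 + \left(-1 + \left(6 + 3 i \sqrt{30}\right)\right) = 24453 + \left(5 + 3 i \sqrt{30}\right) = 24458 + 3 i \sqrt{30} \approx 24458.0 + 16.432 i$)
$\sqrt{N + J{\left(-416 \right)}} = \sqrt{\left(24458 + 3 i \sqrt{30}\right) - 416} = \sqrt{24042 + 3 i \sqrt{30}}$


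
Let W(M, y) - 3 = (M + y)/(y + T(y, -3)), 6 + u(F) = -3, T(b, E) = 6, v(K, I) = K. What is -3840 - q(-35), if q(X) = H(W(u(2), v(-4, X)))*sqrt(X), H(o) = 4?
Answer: -3840 - 4*I*sqrt(35) ≈ -3840.0 - 23.664*I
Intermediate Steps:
u(F) = -9 (u(F) = -6 - 3 = -9)
W(M, y) = 3 + (M + y)/(6 + y) (W(M, y) = 3 + (M + y)/(y + 6) = 3 + (M + y)/(6 + y))
q(X) = 4*sqrt(X)
-3840 - q(-35) = -3840 - 4*sqrt(-35) = -3840 - 4*I*sqrt(35)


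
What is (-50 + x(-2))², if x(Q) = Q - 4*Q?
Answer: 1936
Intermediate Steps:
x(Q) = -3*Q
(-50 + x(-2))² = (-50 - 3*(-2))² = (-50 + 6)² = (-44)² = 1936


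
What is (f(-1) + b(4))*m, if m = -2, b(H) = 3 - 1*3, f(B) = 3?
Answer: -6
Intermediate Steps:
b(H) = 0 (b(H) = 3 - 3 = 0)
(f(-1) + b(4))*m = (3 + 0)*(-2) = 3*(-2) = -6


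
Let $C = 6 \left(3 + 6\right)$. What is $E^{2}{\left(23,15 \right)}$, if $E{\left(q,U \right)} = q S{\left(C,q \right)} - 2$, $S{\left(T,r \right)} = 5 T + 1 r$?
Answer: $45387169$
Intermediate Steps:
$C = 54$ ($C = 6 \cdot 9 = 54$)
$S{\left(T,r \right)} = r + 5 T$ ($S{\left(T,r \right)} = 5 T + r = r + 5 T$)
$E{\left(q,U \right)} = -2 + q \left(270 + q\right)$ ($E{\left(q,U \right)} = q \left(q + 5 \cdot 54\right) - 2 = q \left(q + 270\right) - 2 = q \left(270 + q\right) - 2 = -2 + q \left(270 + q\right)$)
$E^{2}{\left(23,15 \right)} = \left(-2 + 23 \left(270 + 23\right)\right)^{2} = \left(-2 + 23 \cdot 293\right)^{2} = \left(-2 + 6739\right)^{2} = 6737^{2} = 45387169$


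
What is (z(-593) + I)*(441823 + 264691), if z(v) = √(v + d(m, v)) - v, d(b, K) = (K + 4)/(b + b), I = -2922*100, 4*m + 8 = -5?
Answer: -206024427998 + 706514*I*√84903/13 ≈ -2.0602e+11 + 1.5836e+7*I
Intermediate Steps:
m = -13/4 (m = -2 + (¼)*(-5) = -2 - 5/4 = -13/4 ≈ -3.2500)
I = -292200
d(b, K) = (4 + K)/(2*b) (d(b, K) = (4 + K)/((2*b)) = (4 + K)*(1/(2*b)) = (4 + K)/(2*b))
z(v) = √(-8/13 + 11*v/13) - v (z(v) = √(v + (4 + v)/(2*(-13/4))) - v = √(v + (½)*(-4/13)*(4 + v)) - v = √(v + (-8/13 - 2*v/13)) - v = √(-8/13 + 11*v/13) - v)
(z(-593) + I)*(441823 + 264691) = ((-1*(-593) + √(-104 + 143*(-593))/13) - 292200)*(441823 + 264691) = ((593 + √(-104 - 84799)/13) - 292200)*706514 = ((593 + √(-84903)/13) - 292200)*706514 = ((593 + (I*√84903)/13) - 292200)*706514 = ((593 + I*√84903/13) - 292200)*706514 = (-291607 + I*√84903/13)*706514 = -206024427998 + 706514*I*√84903/13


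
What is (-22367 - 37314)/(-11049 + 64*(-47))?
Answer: 59681/14057 ≈ 4.2456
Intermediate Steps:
(-22367 - 37314)/(-11049 + 64*(-47)) = -59681/(-11049 - 3008) = -59681/(-14057) = -59681*(-1/14057) = 59681/14057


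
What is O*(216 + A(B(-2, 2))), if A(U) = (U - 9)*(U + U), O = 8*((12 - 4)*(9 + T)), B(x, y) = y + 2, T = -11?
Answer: -22528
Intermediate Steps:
B(x, y) = 2 + y
O = -128 (O = 8*((12 - 4)*(9 - 11)) = 8*(8*(-2)) = 8*(-16) = -128)
A(U) = 2*U*(-9 + U) (A(U) = (-9 + U)*(2*U) = 2*U*(-9 + U))
O*(216 + A(B(-2, 2))) = -128*(216 + 2*(2 + 2)*(-9 + (2 + 2))) = -128*(216 + 2*4*(-9 + 4)) = -128*(216 + 2*4*(-5)) = -128*(216 - 40) = -128*176 = -22528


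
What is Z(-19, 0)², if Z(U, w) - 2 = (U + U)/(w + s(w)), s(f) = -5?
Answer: 2304/25 ≈ 92.160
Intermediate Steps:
Z(U, w) = 2 + 2*U/(-5 + w) (Z(U, w) = 2 + (U + U)/(w - 5) = 2 + (2*U)/(-5 + w) = 2 + 2*U/(-5 + w))
Z(-19, 0)² = (2*(-5 - 19 + 0)/(-5 + 0))² = (2*(-24)/(-5))² = (2*(-⅕)*(-24))² = (48/5)² = 2304/25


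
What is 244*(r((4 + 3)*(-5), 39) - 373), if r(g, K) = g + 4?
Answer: -98576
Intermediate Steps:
r(g, K) = 4 + g
244*(r((4 + 3)*(-5), 39) - 373) = 244*((4 + (4 + 3)*(-5)) - 373) = 244*((4 + 7*(-5)) - 373) = 244*((4 - 35) - 373) = 244*(-31 - 373) = 244*(-404) = -98576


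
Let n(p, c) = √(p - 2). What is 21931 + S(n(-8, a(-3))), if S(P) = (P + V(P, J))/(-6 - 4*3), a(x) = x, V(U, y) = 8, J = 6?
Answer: 197375/9 - I*√10/18 ≈ 21931.0 - 0.17568*I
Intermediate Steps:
n(p, c) = √(-2 + p)
S(P) = -4/9 - P/18 (S(P) = (P + 8)/(-6 - 4*3) = (8 + P)/(-6 - 12) = (8 + P)/(-18) = (8 + P)*(-1/18) = -4/9 - P/18)
21931 + S(n(-8, a(-3))) = 21931 + (-4/9 - √(-2 - 8)/18) = 21931 + (-4/9 - I*√10/18) = 197375/9 - I*√10/18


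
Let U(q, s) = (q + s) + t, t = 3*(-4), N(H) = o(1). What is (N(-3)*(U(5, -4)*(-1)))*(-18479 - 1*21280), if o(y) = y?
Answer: -437349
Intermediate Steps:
N(H) = 1
t = -12
U(q, s) = -12 + q + s (U(q, s) = (q + s) - 12 = -12 + q + s)
(N(-3)*(U(5, -4)*(-1)))*(-18479 - 1*21280) = (1*((-12 + 5 - 4)*(-1)))*(-18479 - 1*21280) = (1*(-11*(-1)))*(-18479 - 21280) = (1*11)*(-39759) = 11*(-39759) = -437349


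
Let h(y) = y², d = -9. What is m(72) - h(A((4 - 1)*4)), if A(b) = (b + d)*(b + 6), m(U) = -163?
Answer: -3079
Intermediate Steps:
A(b) = (-9 + b)*(6 + b) (A(b) = (b - 9)*(b + 6) = (-9 + b)*(6 + b))
m(72) - h(A((4 - 1)*4)) = -163 - (-54 + ((4 - 1)*4)² - 3*(4 - 1)*4)² = -163 - (-54 + (3*4)² - 9*4)² = -163 - (-54 + 12² - 3*12)² = -163 - (-54 + 144 - 36)² = -163 - 1*54² = -163 - 1*2916 = -163 - 2916 = -3079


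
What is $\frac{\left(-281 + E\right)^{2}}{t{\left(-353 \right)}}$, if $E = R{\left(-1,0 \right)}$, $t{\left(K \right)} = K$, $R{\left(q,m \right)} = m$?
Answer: $- \frac{78961}{353} \approx -223.69$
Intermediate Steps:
$E = 0$
$\frac{\left(-281 + E\right)^{2}}{t{\left(-353 \right)}} = \frac{\left(-281 + 0\right)^{2}}{-353} = \left(-281\right)^{2} \left(- \frac{1}{353}\right) = 78961 \left(- \frac{1}{353}\right) = - \frac{78961}{353}$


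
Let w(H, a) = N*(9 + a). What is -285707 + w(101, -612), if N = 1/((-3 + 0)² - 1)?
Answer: -2286259/8 ≈ -2.8578e+5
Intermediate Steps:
N = ⅛ (N = 1/((-3)² - 1) = 1/(9 - 1) = 1/8 = ⅛ ≈ 0.12500)
w(H, a) = 9/8 + a/8 (w(H, a) = (9 + a)/8 = 9/8 + a/8)
-285707 + w(101, -612) = -285707 + (9/8 + (⅛)*(-612)) = -285707 + (9/8 - 153/2) = -285707 - 603/8 = -2286259/8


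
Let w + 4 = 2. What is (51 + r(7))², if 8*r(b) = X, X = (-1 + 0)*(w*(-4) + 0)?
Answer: 2500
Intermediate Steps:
w = -2 (w = -4 + 2 = -2)
X = -8 (X = (-1 + 0)*(-2*(-4) + 0) = -(8 + 0) = -1*8 = -8)
r(b) = -1 (r(b) = (⅛)*(-8) = -1)
(51 + r(7))² = (51 - 1)² = 50² = 2500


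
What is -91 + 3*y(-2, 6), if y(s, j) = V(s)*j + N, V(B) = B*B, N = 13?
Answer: 20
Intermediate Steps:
V(B) = B**2
y(s, j) = 13 + j*s**2 (y(s, j) = s**2*j + 13 = j*s**2 + 13 = 13 + j*s**2)
-91 + 3*y(-2, 6) = -91 + 3*(13 + 6*(-2)**2) = -91 + 3*(13 + 6*4) = -91 + 3*(13 + 24) = -91 + 3*37 = -91 + 111 = 20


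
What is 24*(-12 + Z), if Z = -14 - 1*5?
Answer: -744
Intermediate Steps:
Z = -19 (Z = -14 - 5 = -19)
24*(-12 + Z) = 24*(-12 - 19) = 24*(-31) = -744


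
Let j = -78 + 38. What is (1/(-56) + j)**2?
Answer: 5022081/3136 ≈ 1601.4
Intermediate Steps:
j = -40
(1/(-56) + j)**2 = (1/(-56) - 40)**2 = (-1/56 - 40)**2 = (-2241/56)**2 = 5022081/3136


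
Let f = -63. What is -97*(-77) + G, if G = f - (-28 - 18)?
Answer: 7452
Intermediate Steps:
G = -17 (G = -63 - (-28 - 18) = -63 - 1*(-46) = -63 + 46 = -17)
-97*(-77) + G = -97*(-77) - 17 = 7469 - 17 = 7452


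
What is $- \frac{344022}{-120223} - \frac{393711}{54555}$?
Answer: $- \frac{9521665781}{2186255255} \approx -4.3552$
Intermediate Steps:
$- \frac{344022}{-120223} - \frac{393711}{54555} = \left(-344022\right) \left(- \frac{1}{120223}\right) - \frac{131237}{18185} = \frac{344022}{120223} - \frac{131237}{18185} = - \frac{9521665781}{2186255255}$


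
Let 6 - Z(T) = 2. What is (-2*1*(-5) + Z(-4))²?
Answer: 196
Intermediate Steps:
Z(T) = 4 (Z(T) = 6 - 1*2 = 6 - 2 = 4)
(-2*1*(-5) + Z(-4))² = (-2*1*(-5) + 4)² = (-2*(-5) + 4)² = (10 + 4)² = 14² = 196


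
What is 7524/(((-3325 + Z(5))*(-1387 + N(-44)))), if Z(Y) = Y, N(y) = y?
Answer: 209/131970 ≈ 0.0015837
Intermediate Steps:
7524/(((-3325 + Z(5))*(-1387 + N(-44)))) = 7524/(((-3325 + 5)*(-1387 - 44))) = 7524/((-3320*(-1431))) = 7524/4750920 = 7524*(1/4750920) = 209/131970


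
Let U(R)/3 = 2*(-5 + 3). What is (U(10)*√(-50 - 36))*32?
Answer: -384*I*√86 ≈ -3561.1*I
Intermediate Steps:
U(R) = -12 (U(R) = 3*(2*(-5 + 3)) = 3*(2*(-2)) = 3*(-4) = -12)
(U(10)*√(-50 - 36))*32 = -12*√(-50 - 36)*32 = -12*I*√86*32 = -384*I*√86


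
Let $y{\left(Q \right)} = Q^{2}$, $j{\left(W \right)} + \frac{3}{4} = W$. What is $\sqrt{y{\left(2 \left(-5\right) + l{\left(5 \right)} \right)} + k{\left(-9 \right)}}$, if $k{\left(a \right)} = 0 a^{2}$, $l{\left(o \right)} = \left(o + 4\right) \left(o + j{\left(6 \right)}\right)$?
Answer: $\frac{329}{4} \approx 82.25$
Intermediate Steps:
$j{\left(W \right)} = - \frac{3}{4} + W$
$l{\left(o \right)} = \left(4 + o\right) \left(\frac{21}{4} + o\right)$ ($l{\left(o \right)} = \left(o + 4\right) \left(o + \left(- \frac{3}{4} + 6\right)\right) = \left(4 + o\right) \left(o + \frac{21}{4}\right) = \left(4 + o\right) \left(\frac{21}{4} + o\right)$)
$k{\left(a \right)} = 0$
$\sqrt{y{\left(2 \left(-5\right) + l{\left(5 \right)} \right)} + k{\left(-9 \right)}} = \sqrt{\left(2 \left(-5\right) + \left(21 + 5^{2} + \frac{37}{4} \cdot 5\right)\right)^{2} + 0} = \sqrt{\left(-10 + \left(21 + 25 + \frac{185}{4}\right)\right)^{2} + 0} = \sqrt{\left(-10 + \frac{369}{4}\right)^{2} + 0} = \sqrt{\left(\frac{329}{4}\right)^{2} + 0} = \sqrt{\frac{108241}{16} + 0} = \sqrt{\frac{108241}{16}} = \frac{329}{4}$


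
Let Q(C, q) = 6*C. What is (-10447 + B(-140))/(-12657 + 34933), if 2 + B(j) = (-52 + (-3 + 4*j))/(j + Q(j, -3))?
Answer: -2047881/4366096 ≈ -0.46904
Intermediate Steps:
B(j) = -2 + (-55 + 4*j)/(7*j) (B(j) = -2 + (-52 + (-3 + 4*j))/(j + 6*j) = -2 + (-55 + 4*j)/((7*j)) = -2 + (-55 + 4*j)*(1/(7*j)) = -2 + (-55 + 4*j)/(7*j))
(-10447 + B(-140))/(-12657 + 34933) = (-10447 + (5/7)*(-11 - 2*(-140))/(-140))/(-12657 + 34933) = (-10447 + (5/7)*(-1/140)*(-11 + 280))/22276 = (-10447 + (5/7)*(-1/140)*269)*(1/22276) = (-10447 - 269/196)*(1/22276) = -2047881/196*1/22276 = -2047881/4366096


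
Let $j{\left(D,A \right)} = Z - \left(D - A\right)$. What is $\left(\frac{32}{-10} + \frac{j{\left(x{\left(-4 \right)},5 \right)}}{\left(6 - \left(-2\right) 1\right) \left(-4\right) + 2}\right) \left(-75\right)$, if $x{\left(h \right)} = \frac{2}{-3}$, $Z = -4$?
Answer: $\frac{1465}{6} \approx 244.17$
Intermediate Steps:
$x{\left(h \right)} = - \frac{2}{3}$ ($x{\left(h \right)} = 2 \left(- \frac{1}{3}\right) = - \frac{2}{3}$)
$j{\left(D,A \right)} = -4 + A - D$ ($j{\left(D,A \right)} = -4 - \left(D - A\right) = -4 + \left(A - D\right) = -4 + A - D$)
$\left(\frac{32}{-10} + \frac{j{\left(x{\left(-4 \right)},5 \right)}}{\left(6 - \left(-2\right) 1\right) \left(-4\right) + 2}\right) \left(-75\right) = \left(\frac{32}{-10} + \frac{-4 + 5 - - \frac{2}{3}}{\left(6 - \left(-2\right) 1\right) \left(-4\right) + 2}\right) \left(-75\right) = \left(32 \left(- \frac{1}{10}\right) + \frac{-4 + 5 + \frac{2}{3}}{\left(6 - -2\right) \left(-4\right) + 2}\right) \left(-75\right) = \left(- \frac{16}{5} + \frac{5}{3 \left(\left(6 + 2\right) \left(-4\right) + 2\right)}\right) \left(-75\right) = \left(- \frac{16}{5} + \frac{5}{3 \left(8 \left(-4\right) + 2\right)}\right) \left(-75\right) = \left(- \frac{16}{5} + \frac{5}{3 \left(-32 + 2\right)}\right) \left(-75\right) = \left(- \frac{16}{5} + \frac{5}{3 \left(-30\right)}\right) \left(-75\right) = \left(- \frac{16}{5} + \frac{5}{3} \left(- \frac{1}{30}\right)\right) \left(-75\right) = \left(- \frac{16}{5} - \frac{1}{18}\right) \left(-75\right) = \left(- \frac{293}{90}\right) \left(-75\right) = \frac{1465}{6}$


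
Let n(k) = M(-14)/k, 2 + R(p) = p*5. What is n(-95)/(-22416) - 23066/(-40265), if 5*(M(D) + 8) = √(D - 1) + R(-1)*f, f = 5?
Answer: 3274593623/5716341520 + I*√15/10647600 ≈ 0.57285 + 3.6374e-7*I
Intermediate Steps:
R(p) = -2 + 5*p (R(p) = -2 + p*5 = -2 + 5*p)
M(D) = -15 + √(-1 + D)/5 (M(D) = -8 + (√(D - 1) + (-2 + 5*(-1))*5)/5 = -8 + (√(-1 + D) + (-2 - 5)*5)/5 = -8 + (√(-1 + D) - 7*5)/5 = -8 + (√(-1 + D) - 35)/5 = -8 + (-35 + √(-1 + D))/5 = -8 + (-7 + √(-1 + D)/5) = -15 + √(-1 + D)/5)
n(k) = (-15 + I*√15/5)/k (n(k) = (-15 + √(-1 - 14)/5)/k = (-15 + √(-15)/5)/k = (-15 + (I*√15)/5)/k = (-15 + I*√15/5)/k)
n(-95)/(-22416) - 23066/(-40265) = ((⅕)*(-75 + I*√15)/(-95))/(-22416) - 23066/(-40265) = ((⅕)*(-1/95)*(-75 + I*√15))*(-1/22416) - 23066*(-1/40265) = (3/19 - I*√15/475)*(-1/22416) + 23066/40265 = (-1/141968 + I*√15/10647600) + 23066/40265 = 3274593623/5716341520 + I*√15/10647600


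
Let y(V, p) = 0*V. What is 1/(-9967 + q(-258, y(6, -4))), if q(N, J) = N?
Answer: -1/10225 ≈ -9.7799e-5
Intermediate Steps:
y(V, p) = 0
1/(-9967 + q(-258, y(6, -4))) = 1/(-9967 - 258) = 1/(-10225) = -1/10225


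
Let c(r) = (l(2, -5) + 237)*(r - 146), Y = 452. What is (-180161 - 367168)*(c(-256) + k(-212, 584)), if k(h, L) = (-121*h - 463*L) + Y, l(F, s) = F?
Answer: 186292182414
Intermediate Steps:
c(r) = -34894 + 239*r (c(r) = (2 + 237)*(r - 146) = 239*(-146 + r) = -34894 + 239*r)
k(h, L) = 452 - 463*L - 121*h (k(h, L) = (-121*h - 463*L) + 452 = (-463*L - 121*h) + 452 = 452 - 463*L - 121*h)
(-180161 - 367168)*(c(-256) + k(-212, 584)) = (-180161 - 367168)*((-34894 + 239*(-256)) + (452 - 463*584 - 121*(-212))) = -547329*((-34894 - 61184) + (452 - 270392 + 25652)) = -547329*(-96078 - 244288) = -547329*(-340366) = 186292182414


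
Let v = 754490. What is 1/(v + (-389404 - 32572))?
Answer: 1/332514 ≈ 3.0074e-6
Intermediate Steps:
1/(v + (-389404 - 32572)) = 1/(754490 + (-389404 - 32572)) = 1/(754490 - 421976) = 1/332514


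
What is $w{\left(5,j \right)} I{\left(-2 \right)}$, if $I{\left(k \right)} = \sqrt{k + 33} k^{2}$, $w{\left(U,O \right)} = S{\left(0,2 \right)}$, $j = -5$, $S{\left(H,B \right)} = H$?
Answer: $0$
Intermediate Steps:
$w{\left(U,O \right)} = 0$
$I{\left(k \right)} = k^{2} \sqrt{33 + k}$ ($I{\left(k \right)} = \sqrt{33 + k} k^{2} = k^{2} \sqrt{33 + k}$)
$w{\left(5,j \right)} I{\left(-2 \right)} = 0 \left(-2\right)^{2} \sqrt{33 - 2} = 0 \cdot 4 \sqrt{31} = 0$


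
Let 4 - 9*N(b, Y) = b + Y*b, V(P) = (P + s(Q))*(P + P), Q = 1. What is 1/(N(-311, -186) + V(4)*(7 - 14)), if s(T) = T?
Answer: -3/20017 ≈ -0.00014987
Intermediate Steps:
V(P) = 2*P*(1 + P) (V(P) = (P + 1)*(P + P) = (1 + P)*(2*P) = 2*P*(1 + P))
N(b, Y) = 4/9 - b/9 - Y*b/9 (N(b, Y) = 4/9 - (b + Y*b)/9 = 4/9 + (-b/9 - Y*b/9) = 4/9 - b/9 - Y*b/9)
1/(N(-311, -186) + V(4)*(7 - 14)) = 1/((4/9 - 1/9*(-311) - 1/9*(-186)*(-311)) + (2*4*(1 + 4))*(7 - 14)) = 1/((4/9 + 311/9 - 19282/3) + (2*4*5)*(-7)) = 1/(-19177/3 + 40*(-7)) = 1/(-19177/3 - 280) = 1/(-20017/3) = -3/20017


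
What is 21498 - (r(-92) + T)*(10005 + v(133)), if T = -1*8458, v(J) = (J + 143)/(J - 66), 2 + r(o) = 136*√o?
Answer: 5674809426/67 - 182406192*I*√23/67 ≈ 8.4699e+7 - 1.3057e+7*I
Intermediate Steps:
r(o) = -2 + 136*√o
v(J) = (143 + J)/(-66 + J)
T = -8458
21498 - (r(-92) + T)*(10005 + v(133)) = 21498 - ((-2 + 136*√(-92)) - 8458)*(10005 + (143 + 133)/(-66 + 133)) = 21498 - ((-2 + 136*(2*I*√23)) - 8458)*(10005 + 276/67) = 21498 - ((-2 + 272*I*√23) - 8458)*(10005 + (1/67)*276) = 21498 - (-8460 + 272*I*√23)*(10005 + 276/67) = 21498 - (-8460 + 272*I*√23)*670611/67 = 21498 - (-5673369060/67 + 182406192*I*√23/67) = 21498 + (5673369060/67 - 182406192*I*√23/67) = 5674809426/67 - 182406192*I*√23/67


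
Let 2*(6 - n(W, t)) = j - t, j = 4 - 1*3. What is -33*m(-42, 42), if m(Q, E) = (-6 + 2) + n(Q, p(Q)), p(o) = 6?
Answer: -297/2 ≈ -148.50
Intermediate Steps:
j = 1 (j = 4 - 3 = 1)
n(W, t) = 11/2 + t/2 (n(W, t) = 6 - (1 - t)/2 = 6 + (-½ + t/2) = 11/2 + t/2)
m(Q, E) = 9/2 (m(Q, E) = (-6 + 2) + (11/2 + (½)*6) = -4 + (11/2 + 3) = -4 + 17/2 = 9/2)
-33*m(-42, 42) = -33*9/2 = -297/2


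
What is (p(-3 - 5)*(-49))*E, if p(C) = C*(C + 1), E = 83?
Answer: -227752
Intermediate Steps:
p(C) = C*(1 + C)
(p(-3 - 5)*(-49))*E = (((-3 - 5)*(1 + (-3 - 5)))*(-49))*83 = (-8*(1 - 8)*(-49))*83 = (-8*(-7)*(-49))*83 = (56*(-49))*83 = -2744*83 = -227752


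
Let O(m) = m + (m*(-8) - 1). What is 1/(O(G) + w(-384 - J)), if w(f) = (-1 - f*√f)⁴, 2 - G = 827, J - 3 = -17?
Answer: -I/(-2565726105087775*I + 74966438520*√370) ≈ 3.8975e-16 - 2.1905e-19*I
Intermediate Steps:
J = -14 (J = 3 - 17 = -14)
G = -825 (G = 2 - 1*827 = 2 - 827 = -825)
w(f) = (-1 - f^(3/2))⁴
O(m) = -1 - 7*m (O(m) = m + (-8*m - 1) = m + (-1 - 8*m) = -1 - 7*m)
1/(O(G) + w(-384 - J)) = 1/((-1 - 7*(-825)) + (1 + (-384 - 1*(-14))^(3/2))⁴) = 1/((-1 + 5775) + (1 + (-384 + 14)^(3/2))⁴) = 1/(5774 + (1 + (-370)^(3/2))⁴) = 1/(5774 + (1 - 370*I*√370)⁴)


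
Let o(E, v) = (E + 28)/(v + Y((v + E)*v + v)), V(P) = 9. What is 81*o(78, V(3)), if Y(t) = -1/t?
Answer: 6800112/7127 ≈ 954.13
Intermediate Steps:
o(E, v) = (28 + E)/(v - 1/(v + v*(E + v))) (o(E, v) = (E + 28)/(v - 1/((v + E)*v + v)) = (28 + E)/(v - 1/((E + v)*v + v)) = (28 + E)/(v - 1/(v*(E + v) + v)) = (28 + E)/(v - 1/(v + v*(E + v))))
81*o(78, V(3)) = 81*(9*(28 + 78)*(1 + 78 + 9)/(-1 + 9²*(1 + 78 + 9))) = 81*(9*106*88/(-1 + 81*88)) = 81*(9*106*88/(-1 + 7128)) = 81*(9*106*88/7127) = 81*(9*(1/7127)*106*88) = 81*(83952/7127) = 6800112/7127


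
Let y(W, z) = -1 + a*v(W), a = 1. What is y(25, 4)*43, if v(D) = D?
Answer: 1032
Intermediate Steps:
y(W, z) = -1 + W (y(W, z) = -1 + 1*W = -1 + W)
y(25, 4)*43 = (-1 + 25)*43 = 24*43 = 1032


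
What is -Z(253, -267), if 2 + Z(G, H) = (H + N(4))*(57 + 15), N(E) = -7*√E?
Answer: 20234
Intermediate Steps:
Z(G, H) = -1010 + 72*H (Z(G, H) = -2 + (H - 7*√4)*(57 + 15) = -2 + (H - 7*2)*72 = -2 + (H - 14)*72 = -2 + (-14 + H)*72 = -2 + (-1008 + 72*H) = -1010 + 72*H)
-Z(253, -267) = -(-1010 + 72*(-267)) = -(-1010 - 19224) = -1*(-20234) = 20234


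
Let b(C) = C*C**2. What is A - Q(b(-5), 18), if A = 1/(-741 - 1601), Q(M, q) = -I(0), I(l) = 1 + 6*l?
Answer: 2341/2342 ≈ 0.99957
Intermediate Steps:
b(C) = C**3
Q(M, q) = -1 (Q(M, q) = -(1 + 6*0) = -(1 + 0) = -1*1 = -1)
A = -1/2342 (A = 1/(-2342) = -1/2342 ≈ -0.00042699)
A - Q(b(-5), 18) = -1/2342 - 1*(-1) = -1/2342 + 1 = 2341/2342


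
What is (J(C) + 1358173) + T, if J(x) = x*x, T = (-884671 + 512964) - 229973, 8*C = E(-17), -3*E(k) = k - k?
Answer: 756493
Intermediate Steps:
E(k) = 0 (E(k) = -(k - k)/3 = -⅓*0 = 0)
C = 0 (C = (⅛)*0 = 0)
T = -601680 (T = -371707 - 229973 = -601680)
J(x) = x²
(J(C) + 1358173) + T = (0² + 1358173) - 601680 = (0 + 1358173) - 601680 = 1358173 - 601680 = 756493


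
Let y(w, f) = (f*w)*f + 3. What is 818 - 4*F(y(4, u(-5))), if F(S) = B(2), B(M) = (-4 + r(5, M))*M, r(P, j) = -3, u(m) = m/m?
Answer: 874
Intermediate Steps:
u(m) = 1
y(w, f) = 3 + w*f² (y(w, f) = w*f² + 3 = 3 + w*f²)
B(M) = -7*M (B(M) = (-4 - 3)*M = -7*M)
F(S) = -14 (F(S) = -7*2 = -14)
818 - 4*F(y(4, u(-5))) = 818 - 4*(-14) = 818 + 56 = 874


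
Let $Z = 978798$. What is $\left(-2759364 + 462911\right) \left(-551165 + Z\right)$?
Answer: $-982039085749$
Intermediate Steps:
$\left(-2759364 + 462911\right) \left(-551165 + Z\right) = \left(-2759364 + 462911\right) \left(-551165 + 978798\right) = \left(-2296453\right) 427633 = -982039085749$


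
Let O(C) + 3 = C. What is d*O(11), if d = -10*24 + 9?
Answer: -1848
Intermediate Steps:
O(C) = -3 + C
d = -231 (d = -240 + 9 = -231)
d*O(11) = -231*(-3 + 11) = -231*8 = -1848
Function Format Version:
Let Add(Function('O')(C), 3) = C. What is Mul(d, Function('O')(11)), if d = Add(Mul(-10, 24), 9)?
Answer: -1848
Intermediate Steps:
Function('O')(C) = Add(-3, C)
d = -231 (d = Add(-240, 9) = -231)
Mul(d, Function('O')(11)) = Mul(-231, Add(-3, 11)) = Mul(-231, 8) = -1848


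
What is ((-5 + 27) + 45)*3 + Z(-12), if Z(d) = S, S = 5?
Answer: 206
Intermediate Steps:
Z(d) = 5
((-5 + 27) + 45)*3 + Z(-12) = ((-5 + 27) + 45)*3 + 5 = (22 + 45)*3 + 5 = 67*3 + 5 = 201 + 5 = 206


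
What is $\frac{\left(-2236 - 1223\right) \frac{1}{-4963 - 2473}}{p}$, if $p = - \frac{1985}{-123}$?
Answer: $\frac{425457}{14760460} \approx 0.028824$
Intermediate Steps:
$p = \frac{1985}{123}$ ($p = \left(-1985\right) \left(- \frac{1}{123}\right) = \frac{1985}{123} \approx 16.138$)
$\frac{\left(-2236 - 1223\right) \frac{1}{-4963 - 2473}}{p} = \frac{\left(-2236 - 1223\right) \frac{1}{-4963 - 2473}}{\frac{1985}{123}} = - \frac{3459}{-7436} \cdot \frac{123}{1985} = \left(-3459\right) \left(- \frac{1}{7436}\right) \frac{123}{1985} = \frac{3459}{7436} \cdot \frac{123}{1985} = \frac{425457}{14760460}$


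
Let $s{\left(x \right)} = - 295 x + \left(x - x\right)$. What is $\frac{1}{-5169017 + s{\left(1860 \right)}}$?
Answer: $- \frac{1}{5717717} \approx -1.7489 \cdot 10^{-7}$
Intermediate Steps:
$s{\left(x \right)} = - 295 x$ ($s{\left(x \right)} = - 295 x + 0 = - 295 x$)
$\frac{1}{-5169017 + s{\left(1860 \right)}} = \frac{1}{-5169017 - 548700} = \frac{1}{-5717717} = - \frac{1}{5717717}$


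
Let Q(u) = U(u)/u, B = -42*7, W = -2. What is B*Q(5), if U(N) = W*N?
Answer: 588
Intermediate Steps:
U(N) = -2*N
B = -294 (B = -14*21 = -294)
Q(u) = -2 (Q(u) = (-2*u)/u = -2)
B*Q(5) = -294*(-2) = 588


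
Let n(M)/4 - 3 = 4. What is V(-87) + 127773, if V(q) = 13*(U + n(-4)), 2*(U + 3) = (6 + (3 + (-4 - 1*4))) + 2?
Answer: 256235/2 ≈ 1.2812e+5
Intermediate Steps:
n(M) = 28 (n(M) = 12 + 4*4 = 12 + 16 = 28)
U = -3/2 (U = -3 + ((6 + (3 + (-4 - 1*4))) + 2)/2 = -3 + ((6 + (3 + (-4 - 4))) + 2)/2 = -3 + ((6 + (3 - 8)) + 2)/2 = -3 + ((6 - 5) + 2)/2 = -3 + (1 + 2)/2 = -3 + (1/2)*3 = -3 + 3/2 = -3/2 ≈ -1.5000)
V(q) = 689/2 (V(q) = 13*(-3/2 + 28) = 13*(53/2) = 689/2)
V(-87) + 127773 = 689/2 + 127773 = 256235/2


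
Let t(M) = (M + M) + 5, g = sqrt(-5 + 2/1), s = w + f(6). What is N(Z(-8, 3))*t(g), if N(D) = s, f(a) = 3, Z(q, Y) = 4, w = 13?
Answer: 80 + 32*I*sqrt(3) ≈ 80.0 + 55.426*I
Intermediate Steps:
s = 16 (s = 13 + 3 = 16)
g = I*sqrt(3) (g = sqrt(-5 + 2*1) = sqrt(-5 + 2) = sqrt(-3) = I*sqrt(3) ≈ 1.732*I)
N(D) = 16
t(M) = 5 + 2*M (t(M) = 2*M + 5 = 5 + 2*M)
N(Z(-8, 3))*t(g) = 16*(5 + 2*(I*sqrt(3))) = 16*(5 + 2*I*sqrt(3)) = 80 + 32*I*sqrt(3)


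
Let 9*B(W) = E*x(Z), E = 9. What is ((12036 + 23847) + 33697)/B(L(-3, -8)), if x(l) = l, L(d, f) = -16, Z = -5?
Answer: -13916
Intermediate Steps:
B(W) = -5 (B(W) = (9*(-5))/9 = (⅑)*(-45) = -5)
((12036 + 23847) + 33697)/B(L(-3, -8)) = ((12036 + 23847) + 33697)/(-5) = (35883 + 33697)*(-⅕) = 69580*(-⅕) = -13916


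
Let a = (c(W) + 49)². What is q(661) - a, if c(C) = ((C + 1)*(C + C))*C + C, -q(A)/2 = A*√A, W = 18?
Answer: -153239641 - 1322*√661 ≈ -1.5327e+8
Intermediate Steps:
q(A) = -2*A^(3/2) (q(A) = -2*A*√A = -2*A^(3/2))
c(C) = C + 2*C²*(1 + C) (c(C) = ((1 + C)*(2*C))*C + C = (2*C*(1 + C))*C + C = 2*C²*(1 + C) + C = C + 2*C²*(1 + C))
a = 153239641 (a = (18*(1 + 2*18 + 2*18²) + 49)² = (18*(1 + 36 + 2*324) + 49)² = (18*(1 + 36 + 648) + 49)² = (18*685 + 49)² = (12330 + 49)² = 12379² = 153239641)
q(661) - a = -1322*√661 - 1*153239641 = -1322*√661 - 153239641 = -153239641 - 1322*√661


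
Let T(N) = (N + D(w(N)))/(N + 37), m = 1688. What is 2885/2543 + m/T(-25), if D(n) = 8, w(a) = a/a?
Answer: -51461963/43231 ≈ -1190.4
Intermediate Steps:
w(a) = 1
T(N) = (8 + N)/(37 + N) (T(N) = (N + 8)/(N + 37) = (8 + N)/(37 + N))
2885/2543 + m/T(-25) = 2885/2543 + 1688/(((8 - 25)/(37 - 25))) = 2885*(1/2543) + 1688/((-17/12)) = 2885/2543 + 1688/(((1/12)*(-17))) = 2885/2543 + 1688/(-17/12) = 2885/2543 + 1688*(-12/17) = 2885/2543 - 20256/17 = -51461963/43231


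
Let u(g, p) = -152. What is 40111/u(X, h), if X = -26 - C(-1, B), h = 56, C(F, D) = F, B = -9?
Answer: -40111/152 ≈ -263.89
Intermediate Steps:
X = -25 (X = -26 - 1*(-1) = -26 + 1 = -25)
40111/u(X, h) = 40111/(-152) = 40111*(-1/152) = -40111/152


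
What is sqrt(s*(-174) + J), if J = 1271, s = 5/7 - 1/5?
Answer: sqrt(1447355)/35 ≈ 34.373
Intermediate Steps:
s = 18/35 (s = 5*(1/7) - 1*1/5 = 5/7 - 1/5 = 18/35 ≈ 0.51429)
sqrt(s*(-174) + J) = sqrt((18/35)*(-174) + 1271) = sqrt(-3132/35 + 1271) = sqrt(41353/35) = sqrt(1447355)/35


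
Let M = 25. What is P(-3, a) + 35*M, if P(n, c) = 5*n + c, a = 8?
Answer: 868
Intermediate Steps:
P(n, c) = c + 5*n
P(-3, a) + 35*M = (8 + 5*(-3)) + 35*25 = (8 - 15) + 875 = -7 + 875 = 868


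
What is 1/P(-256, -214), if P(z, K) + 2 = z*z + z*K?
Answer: 1/120318 ≈ 8.3113e-6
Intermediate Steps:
P(z, K) = -2 + z**2 + K*z (P(z, K) = -2 + (z*z + z*K) = -2 + (z**2 + K*z) = -2 + z**2 + K*z)
1/P(-256, -214) = 1/(-2 + (-256)**2 - 214*(-256)) = 1/(-2 + 65536 + 54784) = 1/120318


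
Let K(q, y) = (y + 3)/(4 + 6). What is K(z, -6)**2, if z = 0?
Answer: 9/100 ≈ 0.090000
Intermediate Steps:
K(q, y) = 3/10 + y/10 (K(q, y) = (3 + y)/10 = (3 + y)*(1/10) = 3/10 + y/10)
K(z, -6)**2 = (3/10 + (1/10)*(-6))**2 = (3/10 - 3/5)**2 = (-3/10)**2 = 9/100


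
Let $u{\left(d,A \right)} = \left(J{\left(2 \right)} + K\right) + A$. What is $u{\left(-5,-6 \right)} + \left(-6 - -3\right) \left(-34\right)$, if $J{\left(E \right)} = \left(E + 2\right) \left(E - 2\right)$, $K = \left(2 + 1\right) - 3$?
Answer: $96$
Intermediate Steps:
$K = 0$ ($K = 3 - 3 = 0$)
$J{\left(E \right)} = \left(-2 + E\right) \left(2 + E\right)$ ($J{\left(E \right)} = \left(2 + E\right) \left(-2 + E\right) = \left(-2 + E\right) \left(2 + E\right)$)
$u{\left(d,A \right)} = A$ ($u{\left(d,A \right)} = \left(\left(-4 + 2^{2}\right) + 0\right) + A = \left(\left(-4 + 4\right) + 0\right) + A = \left(0 + 0\right) + A = 0 + A = A$)
$u{\left(-5,-6 \right)} + \left(-6 - -3\right) \left(-34\right) = -6 + \left(-6 - -3\right) \left(-34\right) = -6 + \left(-6 + 3\right) \left(-34\right) = -6 - -102 = -6 + 102 = 96$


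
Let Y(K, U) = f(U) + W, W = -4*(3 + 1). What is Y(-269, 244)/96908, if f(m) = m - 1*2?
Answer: 113/48454 ≈ 0.0023321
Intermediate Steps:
f(m) = -2 + m (f(m) = m - 2 = -2 + m)
W = -16 (W = -4*4 = -16)
Y(K, U) = -18 + U (Y(K, U) = (-2 + U) - 16 = -18 + U)
Y(-269, 244)/96908 = (-18 + 244)/96908 = 226*(1/96908) = 113/48454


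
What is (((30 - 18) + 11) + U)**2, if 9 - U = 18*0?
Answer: 1024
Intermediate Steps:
U = 9 (U = 9 - 18*0 = 9 - 1*0 = 9 + 0 = 9)
(((30 - 18) + 11) + U)**2 = (((30 - 18) + 11) + 9)**2 = ((12 + 11) + 9)**2 = (23 + 9)**2 = 32**2 = 1024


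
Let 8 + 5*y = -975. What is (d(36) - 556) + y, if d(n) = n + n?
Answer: -3403/5 ≈ -680.60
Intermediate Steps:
y = -983/5 (y = -8/5 + (⅕)*(-975) = -8/5 - 195 = -983/5 ≈ -196.60)
d(n) = 2*n
(d(36) - 556) + y = (2*36 - 556) - 983/5 = (72 - 556) - 983/5 = -484 - 983/5 = -3403/5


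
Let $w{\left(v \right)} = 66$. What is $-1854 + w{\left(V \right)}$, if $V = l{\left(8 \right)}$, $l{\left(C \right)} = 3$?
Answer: $-1788$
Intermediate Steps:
$V = 3$
$-1854 + w{\left(V \right)} = -1854 + 66 = -1788$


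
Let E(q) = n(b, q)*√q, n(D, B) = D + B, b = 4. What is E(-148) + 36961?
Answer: 36961 - 288*I*√37 ≈ 36961.0 - 1751.8*I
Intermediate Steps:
n(D, B) = B + D
E(q) = √q*(4 + q) (E(q) = (q + 4)*√q = (4 + q)*√q = √q*(4 + q))
E(-148) + 36961 = √(-148)*(4 - 148) + 36961 = (2*I*√37)*(-144) + 36961 = -288*I*√37 + 36961 = 36961 - 288*I*√37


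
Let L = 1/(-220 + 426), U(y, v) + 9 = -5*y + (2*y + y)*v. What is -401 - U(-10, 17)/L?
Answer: 96213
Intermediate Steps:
U(y, v) = -9 - 5*y + 3*v*y (U(y, v) = -9 + (-5*y + (2*y + y)*v) = -9 + (-5*y + (3*y)*v) = -9 + (-5*y + 3*v*y) = -9 - 5*y + 3*v*y)
L = 1/206 ≈ 0.0048544
-401 - U(-10, 17)/L = -401 - (-9 - 5*(-10) + 3*17*(-10))/1/206 = -401 - (-9 + 50 - 510)*206 = -401 - (-469)*206 = -401 - 1*(-96614) = -401 + 96614 = 96213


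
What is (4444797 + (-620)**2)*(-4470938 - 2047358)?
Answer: -31478135488312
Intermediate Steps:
(4444797 + (-620)**2)*(-4470938 - 2047358) = (4444797 + 384400)*(-6518296) = 4829197*(-6518296) = -31478135488312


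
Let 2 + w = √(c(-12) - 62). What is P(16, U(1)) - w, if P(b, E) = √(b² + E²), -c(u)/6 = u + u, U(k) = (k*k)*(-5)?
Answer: 2 + √281 - √82 ≈ 9.7077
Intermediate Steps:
U(k) = -5*k² (U(k) = k²*(-5) = -5*k²)
c(u) = -12*u (c(u) = -6*(u + u) = -12*u)
P(b, E) = √(E² + b²)
w = -2 + √82 (w = -2 + √(-12*(-12) - 62) = -2 + √(144 - 62) = -2 + √82 ≈ 7.0554)
P(16, U(1)) - w = √((-5*1²)² + 16²) - (-2 + √82) = √((-5*1)² + 256) + (2 - √82) = √((-5)² + 256) + (2 - √82) = √(25 + 256) + (2 - √82) = √281 + (2 - √82) = 2 + √281 - √82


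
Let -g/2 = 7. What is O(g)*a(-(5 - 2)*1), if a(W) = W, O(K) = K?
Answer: 42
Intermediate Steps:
g = -14 (g = -2*7 = -14)
O(g)*a(-(5 - 2)*1) = -14*(-(5 - 2)) = -14*(-1*3) = -(-42) = -14*(-3) = 42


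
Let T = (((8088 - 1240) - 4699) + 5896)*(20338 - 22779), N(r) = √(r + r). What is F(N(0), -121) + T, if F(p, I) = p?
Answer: -19637845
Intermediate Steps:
N(r) = √2*√r (N(r) = √(2*r) = √2*√r)
T = -19637845 (T = ((6848 - 4699) + 5896)*(-2441) = (2149 + 5896)*(-2441) = 8045*(-2441) = -19637845)
F(N(0), -121) + T = √2*√0 - 19637845 = √2*0 - 19637845 = 0 - 19637845 = -19637845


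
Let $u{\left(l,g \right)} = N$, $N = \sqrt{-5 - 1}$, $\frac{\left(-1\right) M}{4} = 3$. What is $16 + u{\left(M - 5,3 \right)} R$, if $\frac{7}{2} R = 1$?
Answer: $16 + \frac{2 i \sqrt{6}}{7} \approx 16.0 + 0.69985 i$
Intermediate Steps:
$R = \frac{2}{7}$ ($R = \frac{2}{7} \cdot 1 = \frac{2}{7} \approx 0.28571$)
$M = -12$ ($M = \left(-4\right) 3 = -12$)
$N = i \sqrt{6}$ ($N = \sqrt{-6} = i \sqrt{6} \approx 2.4495 i$)
$u{\left(l,g \right)} = i \sqrt{6}$
$16 + u{\left(M - 5,3 \right)} R = 16 + i \sqrt{6} \cdot \frac{2}{7} = 16 + \frac{2 i \sqrt{6}}{7}$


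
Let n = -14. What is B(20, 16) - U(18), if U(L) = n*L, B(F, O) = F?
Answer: 272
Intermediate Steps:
U(L) = -14*L
B(20, 16) - U(18) = 20 - (-14)*18 = 20 - 1*(-252) = 20 + 252 = 272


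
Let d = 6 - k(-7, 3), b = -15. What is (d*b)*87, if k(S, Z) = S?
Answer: -16965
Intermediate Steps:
d = 13 (d = 6 - 1*(-7) = 6 + 7 = 13)
(d*b)*87 = (13*(-15))*87 = -195*87 = -16965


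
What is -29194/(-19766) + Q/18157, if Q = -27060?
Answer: -2396251/179445631 ≈ -0.013354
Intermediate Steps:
-29194/(-19766) + Q/18157 = -29194/(-19766) - 27060/18157 = -29194*(-1/19766) - 27060*1/18157 = 14597/9883 - 27060/18157 = -2396251/179445631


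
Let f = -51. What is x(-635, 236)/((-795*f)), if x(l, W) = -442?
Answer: -26/2385 ≈ -0.010901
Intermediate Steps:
x(-635, 236)/((-795*f)) = -442/((-795*(-51))) = -442/40545 = -442*1/40545 = -26/2385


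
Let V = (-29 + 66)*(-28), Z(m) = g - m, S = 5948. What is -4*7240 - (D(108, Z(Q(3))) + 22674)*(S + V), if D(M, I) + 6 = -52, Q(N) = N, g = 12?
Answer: -111118752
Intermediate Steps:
Z(m) = 12 - m
D(M, I) = -58 (D(M, I) = -6 - 52 = -58)
V = -1036 (V = 37*(-28) = -1036)
-4*7240 - (D(108, Z(Q(3))) + 22674)*(S + V) = -4*7240 - (-58 + 22674)*(5948 - 1036) = -28960 - 22616*4912 = -28960 - 1*111089792 = -28960 - 111089792 = -111118752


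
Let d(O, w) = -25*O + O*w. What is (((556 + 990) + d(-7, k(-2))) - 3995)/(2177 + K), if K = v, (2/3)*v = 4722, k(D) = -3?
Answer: -2253/9260 ≈ -0.24330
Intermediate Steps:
v = 7083 (v = (3/2)*4722 = 7083)
K = 7083
(((556 + 990) + d(-7, k(-2))) - 3995)/(2177 + K) = (((556 + 990) - 7*(-25 - 3)) - 3995)/(2177 + 7083) = ((1546 - 7*(-28)) - 3995)/9260 = ((1546 + 196) - 3995)*(1/9260) = (1742 - 3995)*(1/9260) = -2253*1/9260 = -2253/9260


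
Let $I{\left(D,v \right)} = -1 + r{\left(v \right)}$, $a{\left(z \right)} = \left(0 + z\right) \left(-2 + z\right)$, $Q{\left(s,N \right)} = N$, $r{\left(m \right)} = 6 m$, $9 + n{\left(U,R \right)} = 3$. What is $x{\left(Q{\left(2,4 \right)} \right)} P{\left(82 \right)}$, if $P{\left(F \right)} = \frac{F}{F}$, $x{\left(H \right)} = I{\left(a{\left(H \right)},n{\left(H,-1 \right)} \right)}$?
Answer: $-37$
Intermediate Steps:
$n{\left(U,R \right)} = -6$ ($n{\left(U,R \right)} = -9 + 3 = -6$)
$a{\left(z \right)} = z \left(-2 + z\right)$
$I{\left(D,v \right)} = -1 + 6 v$
$x{\left(H \right)} = -37$ ($x{\left(H \right)} = -1 + 6 \left(-6\right) = -1 - 36 = -37$)
$P{\left(F \right)} = 1$
$x{\left(Q{\left(2,4 \right)} \right)} P{\left(82 \right)} = \left(-37\right) 1 = -37$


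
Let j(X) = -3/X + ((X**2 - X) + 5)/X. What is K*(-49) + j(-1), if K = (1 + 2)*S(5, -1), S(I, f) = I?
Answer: -739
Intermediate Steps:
j(X) = -3/X + (5 + X**2 - X)/X
K = 15 (K = (1 + 2)*5 = 3*5 = 15)
K*(-49) + j(-1) = 15*(-49) + (-1 - 1 + 2/(-1)) = -735 + (-1 - 1 + 2*(-1)) = -735 + (-1 - 1 - 2) = -735 - 4 = -739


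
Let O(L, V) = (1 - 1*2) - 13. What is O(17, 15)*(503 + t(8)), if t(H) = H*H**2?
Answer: -14210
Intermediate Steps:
O(L, V) = -14 (O(L, V) = (1 - 2) - 13 = -1 - 13 = -14)
t(H) = H**3
O(17, 15)*(503 + t(8)) = -14*(503 + 8**3) = -14*(503 + 512) = -14*1015 = -14210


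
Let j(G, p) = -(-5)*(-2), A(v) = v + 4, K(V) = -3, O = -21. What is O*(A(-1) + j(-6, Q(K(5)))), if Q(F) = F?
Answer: 147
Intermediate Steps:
A(v) = 4 + v
j(G, p) = -10 (j(G, p) = -1*10 = -10)
O*(A(-1) + j(-6, Q(K(5)))) = -21*((4 - 1) - 10) = -21*(3 - 10) = -21*(-7) = 147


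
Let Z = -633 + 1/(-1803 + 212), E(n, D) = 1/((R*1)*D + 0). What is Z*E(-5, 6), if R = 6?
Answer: -251776/14319 ≈ -17.583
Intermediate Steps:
E(n, D) = 1/(6*D) (E(n, D) = 1/((6*1)*D + 0) = 1/(6*D + 0) = 1/(6*D))
Z = -1007104/1591 (Z = -633 + 1/(-1591) = -633 - 1/1591 = -1007104/1591 ≈ -633.00)
Z*E(-5, 6) = -503552/(4773*6) = -1007104/1591*1/36 = -251776/14319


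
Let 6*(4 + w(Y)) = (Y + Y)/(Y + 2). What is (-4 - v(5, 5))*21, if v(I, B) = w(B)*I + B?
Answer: 206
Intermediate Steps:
w(Y) = -4 + Y/(3*(2 + Y)) (w(Y) = -4 + ((Y + Y)/(Y + 2))/6 = -4 + ((2*Y)/(2 + Y))/6 = -4 + (2*Y/(2 + Y))/6 = -4 + Y/(3*(2 + Y)))
v(I, B) = B + I*(-24 - 11*B)/(3*(2 + B)) (v(I, B) = ((-24 - 11*B)/(3*(2 + B)))*I + B = I*(-24 - 11*B)/(3*(2 + B)) + B = B + I*(-24 - 11*B)/(3*(2 + B)))
(-4 - v(5, 5))*21 = (-4 - (5*(2 + 5) - 1/3*5*(24 + 11*5))/(2 + 5))*21 = (-4 - (5*7 - 1/3*5*(24 + 55))/7)*21 = (-4 - (35 - 1/3*5*79)/7)*21 = (-4 - (35 - 395/3)/7)*21 = (-4 - (-290)/(7*3))*21 = (-4 - 1*(-290/21))*21 = (-4 + 290/21)*21 = (206/21)*21 = 206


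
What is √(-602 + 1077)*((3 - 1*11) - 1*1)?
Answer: -45*√19 ≈ -196.15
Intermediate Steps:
√(-602 + 1077)*((3 - 1*11) - 1*1) = √475*((3 - 11) - 1) = (5*√19)*(-8 - 1) = (5*√19)*(-9) = -45*√19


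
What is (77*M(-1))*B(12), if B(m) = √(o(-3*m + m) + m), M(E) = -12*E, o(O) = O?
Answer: 1848*I*√3 ≈ 3200.8*I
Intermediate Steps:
B(m) = √(-m) (B(m) = √((-3*m + m) + m) = √(-2*m + m) = √(-m))
(77*M(-1))*B(12) = (77*(-12*(-1)))*√(-1*12) = (77*12)*√(-12) = 924*(2*I*√3) = 1848*I*√3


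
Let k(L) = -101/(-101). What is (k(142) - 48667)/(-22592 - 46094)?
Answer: 24333/34343 ≈ 0.70853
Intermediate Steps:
k(L) = 1 (k(L) = -101*(-1/101) = 1)
(k(142) - 48667)/(-22592 - 46094) = (1 - 48667)/(-22592 - 46094) = -48666/(-68686) = -48666*(-1/68686) = 24333/34343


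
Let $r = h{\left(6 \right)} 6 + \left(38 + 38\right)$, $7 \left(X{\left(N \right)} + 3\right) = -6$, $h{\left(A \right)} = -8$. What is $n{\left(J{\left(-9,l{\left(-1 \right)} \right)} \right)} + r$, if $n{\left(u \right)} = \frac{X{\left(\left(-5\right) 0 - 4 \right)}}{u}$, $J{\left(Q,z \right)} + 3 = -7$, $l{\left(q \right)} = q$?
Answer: $\frac{1987}{70} \approx 28.386$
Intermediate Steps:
$J{\left(Q,z \right)} = -10$ ($J{\left(Q,z \right)} = -3 - 7 = -10$)
$X{\left(N \right)} = - \frac{27}{7}$ ($X{\left(N \right)} = -3 + \frac{1}{7} \left(-6\right) = -3 - \frac{6}{7} = - \frac{27}{7}$)
$n{\left(u \right)} = - \frac{27}{7 u}$
$r = 28$ ($r = \left(-8\right) 6 + \left(38 + 38\right) = -48 + 76 = 28$)
$n{\left(J{\left(-9,l{\left(-1 \right)} \right)} \right)} + r = - \frac{27}{7 \left(-10\right)} + 28 = \left(- \frac{27}{7}\right) \left(- \frac{1}{10}\right) + 28 = \frac{27}{70} + 28 = \frac{1987}{70}$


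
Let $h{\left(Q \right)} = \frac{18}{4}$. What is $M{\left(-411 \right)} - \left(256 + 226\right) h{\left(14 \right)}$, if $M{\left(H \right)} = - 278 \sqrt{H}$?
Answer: $-2169 - 278 i \sqrt{411} \approx -2169.0 - 5635.9 i$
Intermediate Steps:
$h{\left(Q \right)} = \frac{9}{2}$ ($h{\left(Q \right)} = 18 \cdot \frac{1}{4} = \frac{9}{2}$)
$M{\left(-411 \right)} - \left(256 + 226\right) h{\left(14 \right)} = - 278 \sqrt{-411} - \left(256 + 226\right) \frac{9}{2} = - 278 i \sqrt{411} - 482 \cdot \frac{9}{2} = - 278 i \sqrt{411} - 2169 = -2169 - 278 i \sqrt{411}$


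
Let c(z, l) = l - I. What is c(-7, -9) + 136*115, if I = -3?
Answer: 15634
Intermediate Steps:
c(z, l) = 3 + l (c(z, l) = l - 1*(-3) = l + 3 = 3 + l)
c(-7, -9) + 136*115 = (3 - 9) + 136*115 = -6 + 15640 = 15634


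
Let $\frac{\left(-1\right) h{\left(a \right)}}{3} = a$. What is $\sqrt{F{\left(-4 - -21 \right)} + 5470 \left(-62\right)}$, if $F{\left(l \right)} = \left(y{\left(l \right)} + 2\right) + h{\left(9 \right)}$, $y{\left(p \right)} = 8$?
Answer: $i \sqrt{339157} \approx 582.37 i$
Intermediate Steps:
$h{\left(a \right)} = - 3 a$
$F{\left(l \right)} = -17$ ($F{\left(l \right)} = \left(8 + 2\right) - 27 = 10 - 27 = -17$)
$\sqrt{F{\left(-4 - -21 \right)} + 5470 \left(-62\right)} = \sqrt{-17 + 5470 \left(-62\right)} = \sqrt{-17 - 339140} = \sqrt{-339157} = i \sqrt{339157}$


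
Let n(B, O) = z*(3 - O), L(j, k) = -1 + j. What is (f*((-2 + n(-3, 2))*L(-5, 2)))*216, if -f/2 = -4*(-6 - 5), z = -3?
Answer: -570240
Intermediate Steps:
n(B, O) = -9 + 3*O (n(B, O) = -3*(3 - O) = -9 + 3*O)
f = -88 (f = -(-8)*(-6 - 5) = -(-8)*(-11) = -2*44 = -88)
(f*((-2 + n(-3, 2))*L(-5, 2)))*216 = -88*(-2 + (-9 + 3*2))*(-1 - 5)*216 = -88*(-2 + (-9 + 6))*(-6)*216 = -88*(-2 - 3)*(-6)*216 = -(-440)*(-6)*216 = -88*30*216 = -2640*216 = -570240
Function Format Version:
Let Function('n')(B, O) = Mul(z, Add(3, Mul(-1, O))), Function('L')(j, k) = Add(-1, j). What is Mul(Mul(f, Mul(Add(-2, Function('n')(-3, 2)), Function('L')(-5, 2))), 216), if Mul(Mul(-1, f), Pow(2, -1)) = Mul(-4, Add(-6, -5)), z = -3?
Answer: -570240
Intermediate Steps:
Function('n')(B, O) = Add(-9, Mul(3, O)) (Function('n')(B, O) = Mul(-3, Add(3, Mul(-1, O))) = Add(-9, Mul(3, O)))
f = -88 (f = Mul(-2, Mul(-4, Add(-6, -5))) = Mul(-2, Mul(-4, -11)) = Mul(-2, 44) = -88)
Mul(Mul(f, Mul(Add(-2, Function('n')(-3, 2)), Function('L')(-5, 2))), 216) = Mul(Mul(-88, Mul(Add(-2, Add(-9, Mul(3, 2))), Add(-1, -5))), 216) = Mul(Mul(-88, Mul(Add(-2, Add(-9, 6)), -6)), 216) = Mul(Mul(-88, Mul(Add(-2, -3), -6)), 216) = Mul(Mul(-88, Mul(-5, -6)), 216) = Mul(Mul(-88, 30), 216) = Mul(-2640, 216) = -570240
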